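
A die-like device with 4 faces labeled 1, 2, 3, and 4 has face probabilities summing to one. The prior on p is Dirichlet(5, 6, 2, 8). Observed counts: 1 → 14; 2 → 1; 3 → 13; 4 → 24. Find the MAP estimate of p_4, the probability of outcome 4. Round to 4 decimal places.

MAP estimate: 0.4493

The posterior is Dirichlet(αᵢ + nᵢ) = Dirichlet(19, 7, 15, 32).
For a Dirichlet(a₁,…,a_K) with all aᵢ > 1, the mode has j-th component (aⱼ − 1)/(Σaᵢ − K).
Here Σaᵢ = 73 and K = 4, so p_4 = (32 − 1)/(73 − 4) = 31/69 ≈ 0.4493.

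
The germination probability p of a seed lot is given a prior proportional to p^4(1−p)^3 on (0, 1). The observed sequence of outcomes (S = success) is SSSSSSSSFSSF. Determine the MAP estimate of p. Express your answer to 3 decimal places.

p̂_MAP = 0.737

The prior density ∝ p^4(1−p)^3 is the kernel of Beta(5, 4).
Data: 10 successes in 12 trials (from the sequence). The binomial likelihood contributes p^10(1−p)^2, so the posterior is Beta(5+10, 4+2) = Beta(15, 6).
For Beta(a, b) with a, b > 1 the mode is (a−1)/(a+b−2) = 14/19 ≈ 0.737.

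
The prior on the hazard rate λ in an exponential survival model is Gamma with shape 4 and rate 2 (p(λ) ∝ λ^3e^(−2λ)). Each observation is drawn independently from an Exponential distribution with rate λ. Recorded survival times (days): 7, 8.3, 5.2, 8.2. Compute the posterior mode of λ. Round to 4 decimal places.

λ̂_MAP = 0.2280

The Exponential(rate=λ) likelihood is ∝ λ^n e^(−λΣtᵢ). Here n = 4 and Σtᵢ = 7 + 8.3 + 5.2 + 8.2 = 28.7.
Posterior ∝ λ^3e^(−2λ) · λ^4e^(−28.7λ) = λ^7e^(−30.7λ), i.e. Gamma(8, 30.7).
Mode = (a−1)/b = 7/30.7 ≈ 0.2280.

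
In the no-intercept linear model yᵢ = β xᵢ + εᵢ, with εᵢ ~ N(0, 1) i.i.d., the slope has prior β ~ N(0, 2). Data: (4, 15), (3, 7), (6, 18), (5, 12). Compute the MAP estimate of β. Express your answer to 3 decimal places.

β̂_MAP = 2.879

log p(β | y) = −Σ(yᵢ − βxᵢ)²/(2·1) − β²/(2·2) + const.
Setting the derivative to zero: Σxᵢ(yᵢ − βxᵢ)/1 − β/2 = 0, so β = Σxᵢyᵢ / (Σxᵢ² + σ²/τ²).
Σxᵢyᵢ = 4·15 + 3·7 + 6·18 + 5·12 = 249; Σxᵢ² = 86; σ²/τ² = 0.5.
β̂_MAP = 249 / (86 + 0.5) = 249/86.5 ≈ 2.879.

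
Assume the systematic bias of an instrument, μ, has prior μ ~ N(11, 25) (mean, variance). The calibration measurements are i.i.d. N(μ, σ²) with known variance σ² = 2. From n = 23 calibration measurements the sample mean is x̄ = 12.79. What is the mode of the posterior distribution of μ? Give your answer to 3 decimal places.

μ̂_MAP = 12.784

n = 23, x̄ = 12.79.
For a Normal prior and Normal likelihood with known variance, the posterior is Normal; its mode equals its mean, the precision-weighted average.
Prior precision 1/σ₀² = 1/25 = 0.04; data precision n/σ² = 23/2 = 11.5.
μ̂ = (0.04·11 + 11.5·12.79) / (0.04 + 11.5) = 147.525/11.54 = 29505/2308 ≈ 12.784.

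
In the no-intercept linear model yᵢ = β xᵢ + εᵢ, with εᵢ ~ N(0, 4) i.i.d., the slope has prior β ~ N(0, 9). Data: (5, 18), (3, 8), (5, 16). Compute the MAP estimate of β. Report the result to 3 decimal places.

log p(β | y) = −Σ(yᵢ − βxᵢ)²/(2·4) − β²/(2·9) + const.
Setting the derivative to zero: Σxᵢ(yᵢ − βxᵢ)/4 − β/9 = 0, so β = Σxᵢyᵢ / (Σxᵢ² + σ²/τ²).
Σxᵢyᵢ = 5·18 + 3·8 + 5·16 = 194; Σxᵢ² = 59; σ²/τ² = 4/9.
β̂_MAP = 194 / (59 + 4/9) = 194/(535/9) = 1746/535 ≈ 3.264.

β̂_MAP = 3.264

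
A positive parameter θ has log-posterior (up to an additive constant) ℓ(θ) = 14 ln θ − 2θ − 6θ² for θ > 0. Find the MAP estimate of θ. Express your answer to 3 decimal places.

ℓ'(θ) = 14/θ − 2 − 12θ. Setting this to zero and multiplying by θ: 12θ² + 2θ − 14 = 0.
θ = (−2 + √(2² + 4·12·14)) / (2·12) = (−2 + √676) / 24 = (−2 + 26)/24 = 1.
ℓ''(θ) = −14/θ² − 12 < 0, confirming a maximum.

θ̂_MAP = 1.000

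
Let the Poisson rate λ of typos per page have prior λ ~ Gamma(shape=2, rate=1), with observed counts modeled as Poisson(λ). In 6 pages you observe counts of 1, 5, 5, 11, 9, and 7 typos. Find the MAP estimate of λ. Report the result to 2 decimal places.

λ̂_MAP = 5.57

Σxᵢ = 1+5+5+11+9+7 = 38, with n = 6.
Posterior ∝ λe^(−1λ) · λ^38e^(−6λ) = λ^39e^(−7λ), i.e. Gamma(shape=40, rate=7).
The mode of a Gamma(a, b) with a ≥ 1 (shape–rate) is (a−1)/b = 39/7 ≈ 5.57.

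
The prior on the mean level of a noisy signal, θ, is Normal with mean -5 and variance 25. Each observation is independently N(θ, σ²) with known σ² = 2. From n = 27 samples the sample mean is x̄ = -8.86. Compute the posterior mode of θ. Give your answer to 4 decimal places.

θ̂_MAP = -8.8486

n = 27, x̄ = -8.86.
For a Normal prior and Normal likelihood with known variance, the posterior is Normal; its mode equals its mean, the precision-weighted average.
Prior precision 1/σ₀² = 1/25 = 0.04; data precision n/σ² = 27/2 = 13.5.
θ̂ = (0.04·(-5) + 13.5·(-8.86)) / (0.04 + 13.5) = (-119.81)/13.54 = -11981/1354 ≈ -8.8486.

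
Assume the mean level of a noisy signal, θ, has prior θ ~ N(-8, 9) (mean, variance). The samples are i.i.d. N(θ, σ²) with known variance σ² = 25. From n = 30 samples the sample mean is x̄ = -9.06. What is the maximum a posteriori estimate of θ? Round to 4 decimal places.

θ̂_MAP = -8.9702

n = 30, x̄ = -9.06.
For a Normal prior and Normal likelihood with known variance, the posterior is Normal; its mode equals its mean, the precision-weighted average.
Prior precision 1/σ₀² = 1/9; data precision n/σ² = 30/25 = 1.2.
θ̂ = ((1/9)·(-8) + 1.2·(-9.06)) / (1/9 + 1.2) = (-13231/1125)/(59/45) = -13231/1475 ≈ -8.9702.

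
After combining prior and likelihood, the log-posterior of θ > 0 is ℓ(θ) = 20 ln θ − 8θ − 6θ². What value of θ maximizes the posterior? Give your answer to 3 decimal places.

θ̂_MAP = 1.000

ℓ'(θ) = 20/θ − 8 − 12θ. Setting this to zero and multiplying by θ: 12θ² + 8θ − 20 = 0.
θ = (−8 + √(8² + 4·12·20)) / (2·12) = (−8 + √1024) / 24 = (−8 + 32)/24 = 1.
ℓ''(θ) = −20/θ² − 12 < 0, confirming a maximum.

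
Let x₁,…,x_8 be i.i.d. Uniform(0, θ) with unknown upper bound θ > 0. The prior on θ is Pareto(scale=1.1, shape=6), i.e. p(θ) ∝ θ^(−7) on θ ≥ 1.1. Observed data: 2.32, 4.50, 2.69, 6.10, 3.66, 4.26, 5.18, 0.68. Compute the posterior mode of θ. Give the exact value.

θ̂_MAP = 6.10

The Uniform(0, θ) likelihood is θ^(−n) for θ ≥ max(xᵢ), zero otherwise. Here max(xᵢ) = 6.10.
Posterior ∝ θ^(−7) · θ^(−8) = θ^(−15) on θ ≥ max(1.1, 6.10) = 6.10.
This density is strictly decreasing in θ, so the posterior mode lies at the lower boundary of the support.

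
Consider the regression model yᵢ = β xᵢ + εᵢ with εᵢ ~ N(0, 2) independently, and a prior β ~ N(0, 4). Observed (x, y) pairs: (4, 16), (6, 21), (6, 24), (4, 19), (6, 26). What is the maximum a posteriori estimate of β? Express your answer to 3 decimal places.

log p(β | y) = −Σ(yᵢ − βxᵢ)²/(2·2) − β²/(2·4) + const.
Setting the derivative to zero: Σxᵢ(yᵢ − βxᵢ)/2 − β/4 = 0, so β = Σxᵢyᵢ / (Σxᵢ² + σ²/τ²).
Σxᵢyᵢ = 4·16 + 6·21 + 6·24 + 4·19 + 6·26 = 566; Σxᵢ² = 140; σ²/τ² = 0.5.
β̂_MAP = 566 / (140 + 0.5) = 566/140.5 ≈ 4.028.

β̂_MAP = 4.028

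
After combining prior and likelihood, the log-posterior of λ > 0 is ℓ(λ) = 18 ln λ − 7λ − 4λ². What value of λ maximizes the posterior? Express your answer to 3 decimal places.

λ̂_MAP = 1.125

ℓ'(λ) = 18/λ − 7 − 8λ. Setting this to zero and multiplying by λ: 8λ² + 7λ − 18 = 0.
λ = (−7 + √(7² + 4·8·18)) / (2·8) = (−7 + √625) / 16 = (−7 + 25)/16 = 9/8.
ℓ''(λ) = −18/λ² − 8 < 0, confirming a maximum.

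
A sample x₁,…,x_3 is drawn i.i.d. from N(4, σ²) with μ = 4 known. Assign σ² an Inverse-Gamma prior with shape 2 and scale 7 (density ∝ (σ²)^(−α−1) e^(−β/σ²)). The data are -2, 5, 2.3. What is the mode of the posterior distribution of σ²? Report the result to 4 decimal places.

σ̂²_MAP = 5.9878

Sum of squared deviations about the known mean: SS = (-2−4)² + (5−4)² + (2.3−4)² = 39.89.
The Normal likelihood contributes (σ²)^(−n/2) exp(−SS/(2σ²)), so the posterior is Inverse-Gamma(α + n/2, β + SS/2) = Inverse-Gamma(3.5, 26.945).
The mode of Inverse-Gamma(a, b) is b/(a+1) = 26.945/4.5 ≈ 5.9878.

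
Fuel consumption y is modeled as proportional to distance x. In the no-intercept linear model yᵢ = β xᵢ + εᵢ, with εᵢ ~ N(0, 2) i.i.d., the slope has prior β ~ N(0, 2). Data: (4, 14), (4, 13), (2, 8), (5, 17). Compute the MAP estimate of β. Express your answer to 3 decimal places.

β̂_MAP = 3.371

log p(β | y) = −Σ(yᵢ − βxᵢ)²/(2·2) − β²/(2·2) + const.
Setting the derivative to zero: Σxᵢ(yᵢ − βxᵢ)/2 − β/2 = 0, so β = Σxᵢyᵢ / (Σxᵢ² + σ²/τ²).
Σxᵢyᵢ = 4·14 + 4·13 + 2·8 + 5·17 = 209; Σxᵢ² = 61; σ²/τ² = 1.
β̂_MAP = 209 / (61 + 1) = 209/62 ≈ 3.371.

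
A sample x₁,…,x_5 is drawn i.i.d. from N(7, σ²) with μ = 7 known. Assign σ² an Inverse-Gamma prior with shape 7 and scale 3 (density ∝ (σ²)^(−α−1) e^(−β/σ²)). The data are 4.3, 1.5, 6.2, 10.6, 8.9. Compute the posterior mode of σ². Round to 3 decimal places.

Sum of squared deviations about the known mean: SS = (4.3−7)² + (1.5−7)² + (6.2−7)² + (10.6−7)² + (8.9−7)² = 54.75.
The Normal likelihood contributes (σ²)^(−n/2) exp(−SS/(2σ²)), so the posterior is Inverse-Gamma(α + n/2, β + SS/2) = Inverse-Gamma(9.5, 30.375).
The mode of Inverse-Gamma(a, b) is b/(a+1) = 30.375/10.5 ≈ 2.893.

σ̂²_MAP = 2.893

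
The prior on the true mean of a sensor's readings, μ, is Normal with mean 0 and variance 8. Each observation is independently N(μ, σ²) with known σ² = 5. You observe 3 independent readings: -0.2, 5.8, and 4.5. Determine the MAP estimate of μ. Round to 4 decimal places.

μ̂_MAP = 2.7862

n = 3; x̄ = ((-0.2) + 5.8 + 4.5)/3 = 10.1/3 = 101/30 ≈ 3.3667.
For a Normal prior and Normal likelihood with known variance, the posterior is Normal; its mode equals its mean, the precision-weighted average.
Prior precision 1/σ₀² = 1/8 = 0.125; data precision n/σ² = 3/5 = 0.6.
μ̂ = (0.125·0 + 0.6·(101/30)) / (0.125 + 0.6) = 2.02/0.725 = 404/145 ≈ 2.7862.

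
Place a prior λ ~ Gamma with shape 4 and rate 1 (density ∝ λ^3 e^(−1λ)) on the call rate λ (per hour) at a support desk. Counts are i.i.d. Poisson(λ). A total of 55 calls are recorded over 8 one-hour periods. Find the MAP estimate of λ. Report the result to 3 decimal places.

Σxᵢ = 55, n = 8.
Posterior ∝ λ^3e^(−1λ) · λ^55e^(−8λ) = λ^58e^(−9λ), i.e. Gamma(shape=59, rate=9).
The mode of a Gamma(a, b) with a ≥ 1 (shape–rate) is (a−1)/b = 58/9 ≈ 6.444.

λ̂_MAP = 6.444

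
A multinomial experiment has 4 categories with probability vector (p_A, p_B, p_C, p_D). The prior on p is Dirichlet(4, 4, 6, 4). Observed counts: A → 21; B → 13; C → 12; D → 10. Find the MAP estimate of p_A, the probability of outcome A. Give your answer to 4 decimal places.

MAP estimate of p_A = 0.3429

The posterior is Dirichlet(αᵢ + nᵢ) = Dirichlet(25, 17, 18, 14).
For a Dirichlet(a₁,…,a_K) with all aᵢ > 1, the mode has j-th component (aⱼ − 1)/(Σaᵢ − K).
Here Σaᵢ = 74 and K = 4, so p_A = (25 − 1)/(74 − 4) = 24/70 ≈ 0.3429.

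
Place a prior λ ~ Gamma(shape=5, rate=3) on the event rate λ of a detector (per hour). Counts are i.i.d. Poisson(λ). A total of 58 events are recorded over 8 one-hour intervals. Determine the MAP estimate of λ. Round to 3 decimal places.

λ̂_MAP = 5.636

Σxᵢ = 58, n = 8.
Posterior ∝ λ^4e^(−3λ) · λ^58e^(−8λ) = λ^62e^(−11λ), i.e. Gamma(shape=63, rate=11).
The mode of a Gamma(a, b) with a ≥ 1 (shape–rate) is (a−1)/b = 62/11 ≈ 5.636.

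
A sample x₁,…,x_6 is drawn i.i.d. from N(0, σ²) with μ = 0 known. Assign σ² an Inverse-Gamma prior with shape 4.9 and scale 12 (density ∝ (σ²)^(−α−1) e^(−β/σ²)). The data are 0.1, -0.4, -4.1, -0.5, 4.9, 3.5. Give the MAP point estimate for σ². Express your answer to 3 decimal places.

Sum of squared deviations about the known mean: SS = (0.1−0)² + (-0.4−0)² + (-4.1−0)² + (-0.5−0)² + (4.9−0)² + (3.5−0)² = 53.49.
The Normal likelihood contributes (σ²)^(−n/2) exp(−SS/(2σ²)), so the posterior is Inverse-Gamma(α + n/2, β + SS/2) = Inverse-Gamma(7.9, 38.745).
The mode of Inverse-Gamma(a, b) is b/(a+1) = 38.745/8.9 ≈ 4.353.

σ̂²_MAP = 4.353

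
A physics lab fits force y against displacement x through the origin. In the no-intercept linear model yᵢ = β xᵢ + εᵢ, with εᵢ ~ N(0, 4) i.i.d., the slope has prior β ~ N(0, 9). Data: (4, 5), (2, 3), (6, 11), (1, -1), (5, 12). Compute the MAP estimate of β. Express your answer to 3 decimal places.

β̂_MAP = 1.832

log p(β | y) = −Σ(yᵢ − βxᵢ)²/(2·4) − β²/(2·9) + const.
Setting the derivative to zero: Σxᵢ(yᵢ − βxᵢ)/4 − β/9 = 0, so β = Σxᵢyᵢ / (Σxᵢ² + σ²/τ²).
Σxᵢyᵢ = 4·5 + 2·3 + 6·11 + 1·(-1) + 5·12 = 151; Σxᵢ² = 82; σ²/τ² = 4/9.
β̂_MAP = 151 / (82 + 4/9) = 151/(742/9) = 1359/742 ≈ 1.832.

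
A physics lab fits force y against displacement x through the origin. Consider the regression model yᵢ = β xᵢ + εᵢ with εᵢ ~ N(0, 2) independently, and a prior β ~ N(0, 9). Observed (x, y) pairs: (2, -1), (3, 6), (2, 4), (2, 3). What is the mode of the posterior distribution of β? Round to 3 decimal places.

log p(β | y) = −Σ(yᵢ − βxᵢ)²/(2·2) − β²/(2·9) + const.
Setting the derivative to zero: Σxᵢ(yᵢ − βxᵢ)/2 − β/9 = 0, so β = Σxᵢyᵢ / (Σxᵢ² + σ²/τ²).
Σxᵢyᵢ = 2·(-1) + 3·6 + 2·4 + 2·3 = 30; Σxᵢ² = 21; σ²/τ² = 2/9.
β̂_MAP = 30 / (21 + 2/9) = 30/(191/9) = 270/191 ≈ 1.414.

β̂_MAP = 1.414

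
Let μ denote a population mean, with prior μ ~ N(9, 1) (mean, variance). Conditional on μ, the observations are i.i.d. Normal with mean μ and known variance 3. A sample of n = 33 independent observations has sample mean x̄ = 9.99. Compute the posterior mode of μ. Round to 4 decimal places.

μ̂_MAP = 9.9075

n = 33, x̄ = 9.99.
For a Normal prior and Normal likelihood with known variance, the posterior is Normal; its mode equals its mean, the precision-weighted average.
Prior precision 1/σ₀² = 1/1 = 1; data precision n/σ² = 33/3 = 11.
μ̂ = (1·9 + 11·9.99) / (1 + 11) = 118.89/12 = 9.9075.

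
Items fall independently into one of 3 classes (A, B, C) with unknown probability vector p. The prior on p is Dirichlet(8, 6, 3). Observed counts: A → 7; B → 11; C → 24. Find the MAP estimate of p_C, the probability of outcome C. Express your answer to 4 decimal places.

MAP estimate of p_C = 0.4643

The posterior is Dirichlet(αᵢ + nᵢ) = Dirichlet(15, 17, 27).
For a Dirichlet(a₁,…,a_K) with all aᵢ > 1, the mode has j-th component (aⱼ − 1)/(Σaᵢ − K).
Here Σaᵢ = 59 and K = 3, so p_C = (27 − 1)/(59 − 3) = 26/56 ≈ 0.4643.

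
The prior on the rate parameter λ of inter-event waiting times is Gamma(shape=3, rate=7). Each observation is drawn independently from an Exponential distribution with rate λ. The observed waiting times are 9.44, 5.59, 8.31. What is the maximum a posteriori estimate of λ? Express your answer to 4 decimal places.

λ̂_MAP = 0.1648

The Exponential(rate=λ) likelihood is ∝ λ^n e^(−λΣtᵢ). Here n = 3 and Σtᵢ = 9.44 + 5.59 + 8.31 = 23.34.
Posterior ∝ λ^2e^(−7λ) · λ^3e^(−23.34λ) = λ^5e^(−30.34λ), i.e. Gamma(6, 30.34).
Mode = (a−1)/b = 5/30.34 ≈ 0.1648.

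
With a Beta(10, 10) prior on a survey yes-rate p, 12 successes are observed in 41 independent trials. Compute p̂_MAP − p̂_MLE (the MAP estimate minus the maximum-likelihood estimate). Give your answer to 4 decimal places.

MAP − MLE = 0.0632

Posterior is Beta(22, 39); MAP = (22−1)/(61−2) = 21/59 ≈ 0.35593.
MLE ignores the prior: p̂_MLE = k/n = 12/41 ≈ 0.29268.
Difference = 21/59 − 12/41 = 153/2419 ≈ 0.0632.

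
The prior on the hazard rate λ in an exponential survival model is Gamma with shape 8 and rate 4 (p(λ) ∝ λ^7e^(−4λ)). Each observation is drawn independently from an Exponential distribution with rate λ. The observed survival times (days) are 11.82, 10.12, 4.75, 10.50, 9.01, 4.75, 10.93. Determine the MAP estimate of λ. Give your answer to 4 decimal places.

The Exponential(rate=λ) likelihood is ∝ λ^n e^(−λΣtᵢ). Here n = 7 and Σtᵢ = 11.82 + 10.12 + 4.75 + 10.50 + 9.01 + 4.75 + 10.93 = 61.88.
Posterior ∝ λ^7e^(−4λ) · λ^7e^(−61.88λ) = λ^14e^(−65.88λ), i.e. Gamma(15, 65.88).
Mode = (a−1)/b = 14/65.88 ≈ 0.2125.

λ̂_MAP = 0.2125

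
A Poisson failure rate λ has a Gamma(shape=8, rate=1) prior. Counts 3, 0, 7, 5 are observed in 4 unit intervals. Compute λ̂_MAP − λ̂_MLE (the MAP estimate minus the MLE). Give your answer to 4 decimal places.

MAP − MLE = 0.6500

Σxᵢ = 15. Posterior is Gamma(23, 5); MAP = (23−1)/5 = 22/5 ≈ 4.40000.
MLE = x̄ = 15/4 ≈ 3.75000.
Difference = 22/5 − 15/4 = 13/20 ≈ 0.6500.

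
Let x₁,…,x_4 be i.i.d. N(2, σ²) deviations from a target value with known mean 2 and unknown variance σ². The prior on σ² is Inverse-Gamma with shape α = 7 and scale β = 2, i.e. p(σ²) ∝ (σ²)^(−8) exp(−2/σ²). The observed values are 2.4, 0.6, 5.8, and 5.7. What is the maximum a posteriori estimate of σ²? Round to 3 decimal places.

σ̂²_MAP = 1.713

Sum of squared deviations about the known mean: SS = (2.4−2)² + (0.6−2)² + (5.8−2)² + (5.7−2)² = 30.25.
The Normal likelihood contributes (σ²)^(−n/2) exp(−SS/(2σ²)), so the posterior is Inverse-Gamma(α + n/2, β + SS/2) = Inverse-Gamma(9, 17.125).
The mode of Inverse-Gamma(a, b) is b/(a+1) = 17.125/10 ≈ 1.713.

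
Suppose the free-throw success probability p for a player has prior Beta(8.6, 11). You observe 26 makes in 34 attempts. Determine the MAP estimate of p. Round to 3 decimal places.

p̂_MAP = 0.651

Prior: Beta(8.6, 11).
Data: 26 successes in 34 trials. The binomial likelihood contributes p^26(1−p)^8, so the posterior is Beta(8.6+26, 11+8) = Beta(34.6, 19).
For Beta(a, b) with a, b > 1 the mode is (a−1)/(a+b−2) = 33.6/51.6 ≈ 0.651.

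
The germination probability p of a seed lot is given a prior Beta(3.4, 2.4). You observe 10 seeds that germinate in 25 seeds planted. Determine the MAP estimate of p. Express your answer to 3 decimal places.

Prior: Beta(3.4, 2.4).
Data: 10 successes in 25 trials. The binomial likelihood contributes p^10(1−p)^15, so the posterior is Beta(3.4+10, 2.4+15) = Beta(13.4, 17.4).
For Beta(a, b) with a, b > 1 the mode is (a−1)/(a+b−2) = 12.4/28.8 ≈ 0.431.

p̂_MAP = 0.431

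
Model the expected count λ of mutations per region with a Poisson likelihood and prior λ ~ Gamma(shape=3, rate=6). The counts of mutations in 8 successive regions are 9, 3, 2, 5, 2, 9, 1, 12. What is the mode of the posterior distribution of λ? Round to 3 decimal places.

Σxᵢ = 9+3+2+5+2+9+1+12 = 43, with n = 8.
Posterior ∝ λ^2e^(−6λ) · λ^43e^(−8λ) = λ^45e^(−14λ), i.e. Gamma(shape=46, rate=14).
The mode of a Gamma(a, b) with a ≥ 1 (shape–rate) is (a−1)/b = 45/14 ≈ 3.214.

λ̂_MAP = 3.214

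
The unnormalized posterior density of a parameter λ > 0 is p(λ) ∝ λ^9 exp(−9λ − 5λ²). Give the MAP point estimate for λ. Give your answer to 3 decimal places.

λ̂_MAP = 0.600

ℓ'(λ) = 9/λ − 9 − 10λ. Setting this to zero and multiplying by λ: 10λ² + 9λ − 9 = 0.
λ = (−9 + √(9² + 4·10·9)) / (2·10) = (−9 + √441) / 20 = (−9 + 21)/20 = 3/5.
ℓ''(λ) = −9/λ² − 10 < 0, confirming a maximum.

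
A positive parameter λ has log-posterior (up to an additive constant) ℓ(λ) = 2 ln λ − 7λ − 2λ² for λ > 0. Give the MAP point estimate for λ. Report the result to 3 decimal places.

ℓ'(λ) = 2/λ − 7 − 4λ. Setting this to zero and multiplying by λ: 4λ² + 7λ − 2 = 0.
λ = (−7 + √(7² + 4·4·2)) / (2·4) = (−7 + √81) / 8 = (−7 + 9)/8 = 1/4.
ℓ''(λ) = −2/λ² − 4 < 0, confirming a maximum.

λ̂_MAP = 0.250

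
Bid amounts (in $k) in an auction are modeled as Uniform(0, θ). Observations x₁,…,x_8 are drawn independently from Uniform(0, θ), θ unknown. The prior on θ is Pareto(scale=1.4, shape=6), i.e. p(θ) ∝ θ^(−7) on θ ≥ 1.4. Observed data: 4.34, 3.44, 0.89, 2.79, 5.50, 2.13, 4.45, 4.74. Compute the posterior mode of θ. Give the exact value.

The Uniform(0, θ) likelihood is θ^(−n) for θ ≥ max(xᵢ), zero otherwise. Here max(xᵢ) = 5.50.
Posterior ∝ θ^(−7) · θ^(−8) = θ^(−15) on θ ≥ max(1.4, 5.50) = 5.50.
This density is strictly decreasing in θ, so the posterior mode lies at the lower boundary of the support.

θ̂_MAP = 5.50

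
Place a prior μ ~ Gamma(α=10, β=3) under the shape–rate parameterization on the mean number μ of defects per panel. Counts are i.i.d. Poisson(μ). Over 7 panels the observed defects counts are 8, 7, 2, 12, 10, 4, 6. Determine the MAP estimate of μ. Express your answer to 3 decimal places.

Σxᵢ = 8+7+2+12+10+4+6 = 49, with n = 7.
Posterior ∝ μ^9e^(−3μ) · μ^49e^(−7μ) = μ^58e^(−10μ), i.e. Gamma(shape=59, rate=10).
The mode of a Gamma(a, b) with a ≥ 1 (shape–rate) is (a−1)/b = 58/10 ≈ 5.800.

μ̂_MAP = 5.800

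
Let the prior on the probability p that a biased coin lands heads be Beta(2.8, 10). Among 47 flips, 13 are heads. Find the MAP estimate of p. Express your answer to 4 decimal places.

p̂_MAP = 0.2561

Prior: Beta(2.8, 10).
Data: 13 successes in 47 trials. The binomial likelihood contributes p^13(1−p)^34, so the posterior is Beta(2.8+13, 10+34) = Beta(15.8, 44).
For Beta(a, b) with a, b > 1 the mode is (a−1)/(a+b−2) = 14.8/57.8 ≈ 0.2561.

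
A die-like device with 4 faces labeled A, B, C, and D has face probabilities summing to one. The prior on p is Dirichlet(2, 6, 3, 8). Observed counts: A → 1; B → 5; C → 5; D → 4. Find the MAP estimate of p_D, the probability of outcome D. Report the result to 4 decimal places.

MAP estimate of p_D = 0.3667

The posterior is Dirichlet(αᵢ + nᵢ) = Dirichlet(3, 11, 8, 12).
For a Dirichlet(a₁,…,a_K) with all aᵢ > 1, the mode has j-th component (aⱼ − 1)/(Σaᵢ − K).
Here Σaᵢ = 34 and K = 4, so p_D = (12 − 1)/(34 − 4) = 11/30 ≈ 0.3667.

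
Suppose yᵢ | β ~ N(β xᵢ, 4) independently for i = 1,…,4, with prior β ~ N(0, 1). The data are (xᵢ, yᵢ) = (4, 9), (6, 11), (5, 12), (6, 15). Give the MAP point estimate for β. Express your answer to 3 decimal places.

β̂_MAP = 2.154

log p(β | y) = −Σ(yᵢ − βxᵢ)²/(2·4) − β²/(2·1) + const.
Setting the derivative to zero: Σxᵢ(yᵢ − βxᵢ)/4 − β/1 = 0, so β = Σxᵢyᵢ / (Σxᵢ² + σ²/τ²).
Σxᵢyᵢ = 4·9 + 6·11 + 5·12 + 6·15 = 252; Σxᵢ² = 113; σ²/τ² = 4.
β̂_MAP = 252 / (113 + 4) = 252/117 ≈ 2.154.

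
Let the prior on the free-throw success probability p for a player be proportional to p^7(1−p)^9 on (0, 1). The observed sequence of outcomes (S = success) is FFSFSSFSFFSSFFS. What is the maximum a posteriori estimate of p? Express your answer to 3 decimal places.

p̂_MAP = 0.452

The prior density ∝ p^7(1−p)^9 is the kernel of Beta(8, 10).
Data: 7 successes in 15 trials (from the sequence). The binomial likelihood contributes p^7(1−p)^8, so the posterior is Beta(8+7, 10+8) = Beta(15, 18).
For Beta(a, b) with a, b > 1 the mode is (a−1)/(a+b−2) = 14/31 ≈ 0.452.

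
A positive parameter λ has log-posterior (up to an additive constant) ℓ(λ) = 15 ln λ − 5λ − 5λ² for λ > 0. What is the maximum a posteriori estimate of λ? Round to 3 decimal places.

λ̂_MAP = 1.000

ℓ'(λ) = 15/λ − 5 − 10λ. Setting this to zero and multiplying by λ: 10λ² + 5λ − 15 = 0.
λ = (−5 + √(5² + 4·10·15)) / (2·10) = (−5 + √625) / 20 = (−5 + 25)/20 = 1.
ℓ''(λ) = −15/λ² − 10 < 0, confirming a maximum.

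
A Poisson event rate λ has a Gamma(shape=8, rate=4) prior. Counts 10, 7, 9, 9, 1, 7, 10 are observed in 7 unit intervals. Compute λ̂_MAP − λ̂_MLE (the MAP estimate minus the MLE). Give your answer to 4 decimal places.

MAP − MLE = -2.1169

Σxᵢ = 53. Posterior is Gamma(61, 11); MAP = (61−1)/11 = 60/11 ≈ 5.45455.
MLE = x̄ = 53/7 ≈ 7.57143.
Difference = 60/11 − 53/7 = -163/77 ≈ -2.1169.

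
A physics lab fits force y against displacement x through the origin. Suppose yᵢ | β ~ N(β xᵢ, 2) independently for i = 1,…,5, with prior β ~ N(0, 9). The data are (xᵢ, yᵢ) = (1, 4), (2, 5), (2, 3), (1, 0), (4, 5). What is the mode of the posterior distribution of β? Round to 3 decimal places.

β̂_MAP = 1.525

log p(β | y) = −Σ(yᵢ − βxᵢ)²/(2·2) − β²/(2·9) + const.
Setting the derivative to zero: Σxᵢ(yᵢ − βxᵢ)/2 − β/9 = 0, so β = Σxᵢyᵢ / (Σxᵢ² + σ²/τ²).
Σxᵢyᵢ = 1·4 + 2·5 + 2·3 + 1·0 + 4·5 = 40; Σxᵢ² = 26; σ²/τ² = 2/9.
β̂_MAP = 40 / (26 + 2/9) = 40/(236/9) = 90/59 ≈ 1.525.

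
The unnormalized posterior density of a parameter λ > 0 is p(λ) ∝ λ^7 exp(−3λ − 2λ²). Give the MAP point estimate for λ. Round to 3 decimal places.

λ̂_MAP = 1.000

ℓ'(λ) = 7/λ − 3 − 4λ. Setting this to zero and multiplying by λ: 4λ² + 3λ − 7 = 0.
λ = (−3 + √(3² + 4·4·7)) / (2·4) = (−3 + √121) / 8 = (−3 + 11)/8 = 1.
ℓ''(λ) = −7/λ² − 4 < 0, confirming a maximum.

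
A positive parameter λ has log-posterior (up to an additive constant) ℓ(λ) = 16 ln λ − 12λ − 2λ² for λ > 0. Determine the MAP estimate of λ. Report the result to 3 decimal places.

λ̂_MAP = 1.000

ℓ'(λ) = 16/λ − 12 − 4λ. Setting this to zero and multiplying by λ: 4λ² + 12λ − 16 = 0.
λ = (−12 + √(12² + 4·4·16)) / (2·4) = (−12 + √400) / 8 = (−12 + 20)/8 = 1.
ℓ''(λ) = −16/λ² − 4 < 0, confirming a maximum.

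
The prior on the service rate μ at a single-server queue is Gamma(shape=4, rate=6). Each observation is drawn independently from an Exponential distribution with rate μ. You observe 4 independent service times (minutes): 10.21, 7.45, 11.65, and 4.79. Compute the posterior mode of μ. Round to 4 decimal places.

μ̂_MAP = 0.1746

The Exponential(rate=μ) likelihood is ∝ μ^n e^(−μΣtᵢ). Here n = 4 and Σtᵢ = 10.21 + 7.45 + 11.65 + 4.79 = 34.10.
Posterior ∝ μ^3e^(−6μ) · μ^4e^(−34.10μ) = μ^7e^(−40.10μ), i.e. Gamma(8, 40.10).
Mode = (a−1)/b = 7/40.10 ≈ 0.1746.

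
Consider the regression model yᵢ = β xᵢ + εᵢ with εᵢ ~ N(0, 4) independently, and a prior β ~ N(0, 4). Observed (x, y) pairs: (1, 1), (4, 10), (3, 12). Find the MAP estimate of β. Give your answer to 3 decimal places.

log p(β | y) = −Σ(yᵢ − βxᵢ)²/(2·4) − β²/(2·4) + const.
Setting the derivative to zero: Σxᵢ(yᵢ − βxᵢ)/4 − β/4 = 0, so β = Σxᵢyᵢ / (Σxᵢ² + σ²/τ²).
Σxᵢyᵢ = 1·1 + 4·10 + 3·12 = 77; Σxᵢ² = 26; σ²/τ² = 1.
β̂_MAP = 77 / (26 + 1) = 77/27 ≈ 2.852.

β̂_MAP = 2.852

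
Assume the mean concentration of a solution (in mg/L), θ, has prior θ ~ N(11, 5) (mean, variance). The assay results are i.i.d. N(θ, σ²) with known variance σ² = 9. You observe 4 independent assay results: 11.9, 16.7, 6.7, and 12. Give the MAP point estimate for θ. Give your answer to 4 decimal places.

θ̂_MAP = 11.5690

n = 4; x̄ = (11.9 + 16.7 + 6.7 + 12)/4 = 47.3/4 = 11.825.
For a Normal prior and Normal likelihood with known variance, the posterior is Normal; its mode equals its mean, the precision-weighted average.
Prior precision 1/σ₀² = 1/5 = 0.2; data precision n/σ² = 4/9.
θ̂ = (0.2·11 + (4/9)·11.825) / (0.2 + 4/9) = (671/90)/(29/45) = 671/58 ≈ 11.5690.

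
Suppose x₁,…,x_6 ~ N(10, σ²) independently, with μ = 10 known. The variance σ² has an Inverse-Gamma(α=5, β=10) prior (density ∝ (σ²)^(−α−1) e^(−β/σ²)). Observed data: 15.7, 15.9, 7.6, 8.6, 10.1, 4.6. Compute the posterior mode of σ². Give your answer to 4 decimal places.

σ̂²_MAP = 6.8994

Sum of squared deviations about the known mean: SS = (15.7−10)² + (15.9−10)² + (7.6−10)² + (8.6−10)² + (10.1−10)² + (4.6−10)² = 104.19.
The Normal likelihood contributes (σ²)^(−n/2) exp(−SS/(2σ²)), so the posterior is Inverse-Gamma(α + n/2, β + SS/2) = Inverse-Gamma(8, 62.095).
The mode of Inverse-Gamma(a, b) is b/(a+1) = 62.095/9 ≈ 6.8994.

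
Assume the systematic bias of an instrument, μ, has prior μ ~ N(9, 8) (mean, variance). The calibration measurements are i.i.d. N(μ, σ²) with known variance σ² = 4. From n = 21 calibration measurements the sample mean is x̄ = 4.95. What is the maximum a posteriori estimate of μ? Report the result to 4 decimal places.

n = 21, x̄ = 4.95.
For a Normal prior and Normal likelihood with known variance, the posterior is Normal; its mode equals its mean, the precision-weighted average.
Prior precision 1/σ₀² = 1/8 = 0.125; data precision n/σ² = 21/4 = 5.25.
μ̂ = (0.125·9 + 5.25·4.95) / (0.125 + 5.25) = 27.1125/5.375 = 2169/430 ≈ 5.0442.

μ̂_MAP = 5.0442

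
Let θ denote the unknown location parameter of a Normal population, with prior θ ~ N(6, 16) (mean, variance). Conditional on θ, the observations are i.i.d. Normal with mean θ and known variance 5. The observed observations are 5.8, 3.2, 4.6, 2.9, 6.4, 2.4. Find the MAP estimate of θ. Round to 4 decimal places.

n = 6; x̄ = (5.8 + 3.2 + 4.6 + 2.9 + 6.4 + 2.4)/6 = 25.3/6 = 253/60 ≈ 4.2167.
For a Normal prior and Normal likelihood with known variance, the posterior is Normal; its mode equals its mean, the precision-weighted average.
Prior precision 1/σ₀² = 1/16 = 0.0625; data precision n/σ² = 6/5 = 1.2.
θ̂ = (0.0625·6 + 1.2·(253/60)) / (0.0625 + 1.2) = 5.435/1.2625 = 2174/505 ≈ 4.3050.

θ̂_MAP = 4.3050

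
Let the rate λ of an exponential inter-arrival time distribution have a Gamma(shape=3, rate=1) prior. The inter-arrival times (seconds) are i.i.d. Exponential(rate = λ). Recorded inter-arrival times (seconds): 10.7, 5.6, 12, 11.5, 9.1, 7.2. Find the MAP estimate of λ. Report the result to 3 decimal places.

λ̂_MAP = 0.140

The Exponential(rate=λ) likelihood is ∝ λ^n e^(−λΣtᵢ). Here n = 6 and Σtᵢ = 10.7 + 5.6 + 12 + 11.5 + 9.1 + 7.2 = 56.1.
Posterior ∝ λ^2e^(−1λ) · λ^6e^(−56.1λ) = λ^8e^(−57.1λ), i.e. Gamma(9, 57.1).
Mode = (a−1)/b = 8/57.1 ≈ 0.140.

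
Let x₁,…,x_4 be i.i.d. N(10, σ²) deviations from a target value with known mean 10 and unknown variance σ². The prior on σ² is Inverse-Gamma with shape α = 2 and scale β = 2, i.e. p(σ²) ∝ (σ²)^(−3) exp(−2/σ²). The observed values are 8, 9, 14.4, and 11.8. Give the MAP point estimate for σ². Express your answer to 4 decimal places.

σ̂²_MAP = 3.1600

Sum of squared deviations about the known mean: SS = (8−10)² + (9−10)² + (14.4−10)² + (11.8−10)² = 27.6.
The Normal likelihood contributes (σ²)^(−n/2) exp(−SS/(2σ²)), so the posterior is Inverse-Gamma(α + n/2, β + SS/2) = Inverse-Gamma(4, 15.8).
The mode of Inverse-Gamma(a, b) is b/(a+1) = 15.8/5 ≈ 3.1600.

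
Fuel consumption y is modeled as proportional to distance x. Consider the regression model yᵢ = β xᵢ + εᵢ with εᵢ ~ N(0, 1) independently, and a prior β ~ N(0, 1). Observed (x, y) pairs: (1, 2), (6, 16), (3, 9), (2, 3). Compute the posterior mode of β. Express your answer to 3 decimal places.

log p(β | y) = −Σ(yᵢ − βxᵢ)²/(2·1) − β²/(2·1) + const.
Setting the derivative to zero: Σxᵢ(yᵢ − βxᵢ)/1 − β/1 = 0, so β = Σxᵢyᵢ / (Σxᵢ² + σ²/τ²).
Σxᵢyᵢ = 1·2 + 6·16 + 3·9 + 2·3 = 131; Σxᵢ² = 50; σ²/τ² = 1.
β̂_MAP = 131 / (50 + 1) = 131/51 ≈ 2.569.

β̂_MAP = 2.569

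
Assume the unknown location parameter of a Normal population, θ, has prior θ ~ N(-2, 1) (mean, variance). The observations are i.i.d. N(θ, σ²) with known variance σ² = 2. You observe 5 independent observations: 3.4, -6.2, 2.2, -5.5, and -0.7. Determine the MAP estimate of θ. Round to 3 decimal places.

n = 5; x̄ = (3.4 + (-6.2) + 2.2 + (-5.5) + (-0.7))/5 = -6.8/5 = -1.36.
For a Normal prior and Normal likelihood with known variance, the posterior is Normal; its mode equals its mean, the precision-weighted average.
Prior precision 1/σ₀² = 1/1 = 1; data precision n/σ² = 5/2 = 2.5.
θ̂ = (1·(-2) + 2.5·(-1.36)) / (1 + 2.5) = (-5.4)/3.5 = -54/35 ≈ -1.543.

θ̂_MAP = -1.543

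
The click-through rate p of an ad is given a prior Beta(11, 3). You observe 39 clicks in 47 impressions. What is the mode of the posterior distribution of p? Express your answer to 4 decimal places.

p̂_MAP = 0.8305

Prior: Beta(11, 3).
Data: 39 successes in 47 trials. The binomial likelihood contributes p^39(1−p)^8, so the posterior is Beta(11+39, 3+8) = Beta(50, 11).
For Beta(a, b) with a, b > 1 the mode is (a−1)/(a+b−2) = 49/59 ≈ 0.8305.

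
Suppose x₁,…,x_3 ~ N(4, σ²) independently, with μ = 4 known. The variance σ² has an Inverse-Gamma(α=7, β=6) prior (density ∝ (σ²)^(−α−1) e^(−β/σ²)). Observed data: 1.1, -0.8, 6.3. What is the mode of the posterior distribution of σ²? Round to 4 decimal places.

Sum of squared deviations about the known mean: SS = (1.1−4)² + (-0.8−4)² + (6.3−4)² = 36.74.
The Normal likelihood contributes (σ²)^(−n/2) exp(−SS/(2σ²)), so the posterior is Inverse-Gamma(α + n/2, β + SS/2) = Inverse-Gamma(8.5, 24.37).
The mode of Inverse-Gamma(a, b) is b/(a+1) = 24.37/9.5 ≈ 2.5653.

σ̂²_MAP = 2.5653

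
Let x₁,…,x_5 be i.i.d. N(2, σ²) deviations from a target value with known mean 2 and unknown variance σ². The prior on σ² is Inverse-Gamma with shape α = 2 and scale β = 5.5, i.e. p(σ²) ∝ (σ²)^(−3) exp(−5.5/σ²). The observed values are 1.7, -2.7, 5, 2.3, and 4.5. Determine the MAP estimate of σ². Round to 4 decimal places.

Sum of squared deviations about the known mean: SS = (1.7−2)² + (-2.7−2)² + (5−2)² + (2.3−2)² + (4.5−2)² = 37.52.
The Normal likelihood contributes (σ²)^(−n/2) exp(−SS/(2σ²)), so the posterior is Inverse-Gamma(α + n/2, β + SS/2) = Inverse-Gamma(4.5, 24.26).
The mode of Inverse-Gamma(a, b) is b/(a+1) = 24.26/5.5 ≈ 4.4109.

σ̂²_MAP = 4.4109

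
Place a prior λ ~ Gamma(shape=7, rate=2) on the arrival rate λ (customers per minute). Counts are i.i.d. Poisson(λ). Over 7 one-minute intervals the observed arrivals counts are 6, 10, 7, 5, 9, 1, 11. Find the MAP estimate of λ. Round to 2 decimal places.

Σxᵢ = 6+10+7+5+9+1+11 = 49, with n = 7.
Posterior ∝ λ^6e^(−2λ) · λ^49e^(−7λ) = λ^55e^(−9λ), i.e. Gamma(shape=56, rate=9).
The mode of a Gamma(a, b) with a ≥ 1 (shape–rate) is (a−1)/b = 55/9 ≈ 6.11.

λ̂_MAP = 6.11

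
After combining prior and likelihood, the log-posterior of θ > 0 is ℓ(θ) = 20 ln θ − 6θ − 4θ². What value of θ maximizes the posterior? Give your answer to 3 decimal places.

θ̂_MAP = 1.250

ℓ'(θ) = 20/θ − 6 − 8θ. Setting this to zero and multiplying by θ: 8θ² + 6θ − 20 = 0.
θ = (−6 + √(6² + 4·8·20)) / (2·8) = (−6 + √676) / 16 = (−6 + 26)/16 = 5/4.
ℓ''(θ) = −20/θ² − 8 < 0, confirming a maximum.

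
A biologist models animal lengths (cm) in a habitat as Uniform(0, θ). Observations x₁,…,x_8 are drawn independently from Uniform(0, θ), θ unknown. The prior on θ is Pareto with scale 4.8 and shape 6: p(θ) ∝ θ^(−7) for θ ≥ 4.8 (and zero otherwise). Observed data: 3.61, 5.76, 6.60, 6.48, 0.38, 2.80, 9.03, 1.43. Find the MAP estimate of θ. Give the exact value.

θ̂_MAP = 9.03

The Uniform(0, θ) likelihood is θ^(−n) for θ ≥ max(xᵢ), zero otherwise. Here max(xᵢ) = 9.03.
Posterior ∝ θ^(−7) · θ^(−8) = θ^(−15) on θ ≥ max(4.8, 9.03) = 9.03.
This density is strictly decreasing in θ, so the posterior mode lies at the lower boundary of the support.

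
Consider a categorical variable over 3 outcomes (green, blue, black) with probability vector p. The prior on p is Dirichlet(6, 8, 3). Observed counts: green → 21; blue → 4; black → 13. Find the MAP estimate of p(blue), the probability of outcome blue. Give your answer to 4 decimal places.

The posterior is Dirichlet(αᵢ + nᵢ) = Dirichlet(27, 12, 16).
For a Dirichlet(a₁,…,a_K) with all aᵢ > 1, the mode has j-th component (aⱼ − 1)/(Σaᵢ − K).
Here Σaᵢ = 55 and K = 3, so p(blue) = (12 − 1)/(55 − 3) = 11/52 ≈ 0.2115.

MAP estimate of p(blue) = 0.2115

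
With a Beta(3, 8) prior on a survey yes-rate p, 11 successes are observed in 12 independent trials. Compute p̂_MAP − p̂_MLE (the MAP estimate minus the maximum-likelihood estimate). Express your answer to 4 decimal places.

MAP − MLE = -0.2976

Posterior is Beta(14, 9); MAP = (14−1)/(23−2) = 13/21 ≈ 0.61905.
MLE ignores the prior: p̂_MLE = k/n = 11/12 ≈ 0.91667.
Difference = 13/21 − 11/12 = -25/84 ≈ -0.2976.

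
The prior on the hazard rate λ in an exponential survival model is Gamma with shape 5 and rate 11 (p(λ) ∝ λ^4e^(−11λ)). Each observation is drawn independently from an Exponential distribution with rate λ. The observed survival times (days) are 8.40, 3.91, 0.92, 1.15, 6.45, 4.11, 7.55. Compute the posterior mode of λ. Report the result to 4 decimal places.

The Exponential(rate=λ) likelihood is ∝ λ^n e^(−λΣtᵢ). Here n = 7 and Σtᵢ = 8.40 + 3.91 + 0.92 + 1.15 + 6.45 + 4.11 + 7.55 = 32.49.
Posterior ∝ λ^4e^(−11λ) · λ^7e^(−32.49λ) = λ^11e^(−43.49λ), i.e. Gamma(12, 43.49).
Mode = (a−1)/b = 11/43.49 ≈ 0.2529.

λ̂_MAP = 0.2529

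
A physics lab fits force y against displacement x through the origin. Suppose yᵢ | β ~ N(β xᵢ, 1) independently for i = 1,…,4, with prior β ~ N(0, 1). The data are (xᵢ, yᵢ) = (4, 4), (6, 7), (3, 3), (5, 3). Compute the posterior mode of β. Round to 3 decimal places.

log p(β | y) = −Σ(yᵢ − βxᵢ)²/(2·1) − β²/(2·1) + const.
Setting the derivative to zero: Σxᵢ(yᵢ − βxᵢ)/1 − β/1 = 0, so β = Σxᵢyᵢ / (Σxᵢ² + σ²/τ²).
Σxᵢyᵢ = 4·4 + 6·7 + 3·3 + 5·3 = 82; Σxᵢ² = 86; σ²/τ² = 1.
β̂_MAP = 82 / (86 + 1) = 82/87 ≈ 0.943.

β̂_MAP = 0.943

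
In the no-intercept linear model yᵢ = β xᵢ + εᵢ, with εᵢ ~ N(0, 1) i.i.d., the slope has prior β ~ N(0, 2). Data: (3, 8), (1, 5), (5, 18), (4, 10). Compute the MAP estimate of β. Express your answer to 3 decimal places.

β̂_MAP = 3.087

log p(β | y) = −Σ(yᵢ − βxᵢ)²/(2·1) − β²/(2·2) + const.
Setting the derivative to zero: Σxᵢ(yᵢ − βxᵢ)/1 − β/2 = 0, so β = Σxᵢyᵢ / (Σxᵢ² + σ²/τ²).
Σxᵢyᵢ = 3·8 + 1·5 + 5·18 + 4·10 = 159; Σxᵢ² = 51; σ²/τ² = 0.5.
β̂_MAP = 159 / (51 + 0.5) = 159/51.5 ≈ 3.087.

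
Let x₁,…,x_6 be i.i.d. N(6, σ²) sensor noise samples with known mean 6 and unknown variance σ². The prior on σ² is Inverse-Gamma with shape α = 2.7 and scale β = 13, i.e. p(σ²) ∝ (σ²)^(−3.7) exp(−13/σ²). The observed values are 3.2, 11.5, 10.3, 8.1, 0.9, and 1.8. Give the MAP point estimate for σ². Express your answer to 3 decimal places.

σ̂²_MAP = 9.749

Sum of squared deviations about the known mean: SS = (3.2−6)² + (11.5−6)² + (10.3−6)² + (8.1−6)² + (0.9−6)² + (1.8−6)² = 104.64.
The Normal likelihood contributes (σ²)^(−n/2) exp(−SS/(2σ²)), so the posterior is Inverse-Gamma(α + n/2, β + SS/2) = Inverse-Gamma(5.7, 65.32).
The mode of Inverse-Gamma(a, b) is b/(a+1) = 65.32/6.7 ≈ 9.749.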